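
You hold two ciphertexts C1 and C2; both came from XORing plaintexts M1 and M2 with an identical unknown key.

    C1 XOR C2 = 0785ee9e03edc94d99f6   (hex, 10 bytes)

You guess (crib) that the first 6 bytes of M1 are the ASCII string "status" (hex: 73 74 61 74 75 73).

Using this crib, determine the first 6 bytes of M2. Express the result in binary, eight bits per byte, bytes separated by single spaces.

Since C1 ⊕ C2 = M1 ⊕ M2, XORing with the guessed M1 bytes yields the corresponding M2 bytes: M2 = (C1 ⊕ C2) ⊕ M1.
  7 XOR 115 = 116
133 XOR 116 = 241
238 XOR  97 = 143
158 XOR 116 = 234
  3 XOR 117 = 118
237 XOR 115 = 158

01110100 11110001 10001111 11101010 01110110 10011110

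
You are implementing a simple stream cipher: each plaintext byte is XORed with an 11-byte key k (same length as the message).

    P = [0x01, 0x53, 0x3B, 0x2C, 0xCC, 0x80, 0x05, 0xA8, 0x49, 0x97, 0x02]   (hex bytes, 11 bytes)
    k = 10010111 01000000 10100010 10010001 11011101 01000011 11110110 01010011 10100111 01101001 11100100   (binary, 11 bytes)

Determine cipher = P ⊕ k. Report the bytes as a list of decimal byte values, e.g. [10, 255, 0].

[150, 19, 153, 189, 17, 195, 243, 251, 238, 254, 230]

XOR is its own inverse, so applying the key byte-wise gives the result directly.
01 XOR 97 = 96
53 XOR 40 = 13
3b XOR a2 = 99
2c XOR 91 = bd
cc XOR dd = 11
80 XOR 43 = c3
05 XOR f6 = f3
a8 XOR 53 = fb
49 XOR a7 = ee
97 XOR 69 = fe
02 XOR e4 = e6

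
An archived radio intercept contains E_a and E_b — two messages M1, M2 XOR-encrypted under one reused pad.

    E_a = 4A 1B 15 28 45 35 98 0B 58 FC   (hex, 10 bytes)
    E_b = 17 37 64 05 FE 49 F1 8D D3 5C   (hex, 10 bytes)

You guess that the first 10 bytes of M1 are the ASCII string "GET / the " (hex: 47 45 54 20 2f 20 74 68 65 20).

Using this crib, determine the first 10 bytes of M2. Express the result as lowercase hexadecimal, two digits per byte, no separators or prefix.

First, E_a ⊕ E_b = (M1 ⊕ K) ⊕ (M2 ⊕ K) = M1 ⊕ M2, so the key drops out. Then M2 = (M1 ⊕ M2) ⊕ M1 over the first 10 bytes.
byte 0: (4a ⊕ 17) ⊕ 47 = 5d ⊕ 47 = 1a
byte 1: (1b ⊕ 37) ⊕ 45 = 2c ⊕ 45 = 69
byte 2: (15 ⊕ 64) ⊕ 54 = 71 ⊕ 54 = 25
byte 3: (28 ⊕ 05) ⊕ 20 = 2d ⊕ 20 = 0d
byte 4: (45 ⊕ fe) ⊕ 2f = bb ⊕ 2f = 94
byte 5: (35 ⊕ 49) ⊕ 20 = 7c ⊕ 20 = 5c
byte 6: (98 ⊕ f1) ⊕ 74 = 69 ⊕ 74 = 1d
byte 7: (0b ⊕ 8d) ⊕ 68 = 86 ⊕ 68 = ee
byte 8: (58 ⊕ d3) ⊕ 65 = 8b ⊕ 65 = ee
byte 9: (fc ⊕ 5c) ⊕ 20 = a0 ⊕ 20 = 80

1a69250d945c1deeee80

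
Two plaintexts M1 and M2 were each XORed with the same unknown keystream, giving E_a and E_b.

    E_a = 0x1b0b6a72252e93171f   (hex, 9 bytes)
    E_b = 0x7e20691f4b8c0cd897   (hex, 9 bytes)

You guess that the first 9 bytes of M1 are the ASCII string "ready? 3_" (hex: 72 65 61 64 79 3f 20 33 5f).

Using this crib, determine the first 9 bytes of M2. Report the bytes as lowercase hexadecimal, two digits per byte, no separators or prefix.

174e6209179dbffcd7

First, E_a ⊕ E_b = (M1 ⊕ K) ⊕ (M2 ⊕ K) = M1 ⊕ M2, so the key drops out. Then M2 = (M1 ⊕ M2) ⊕ M1 over the first 9 bytes.
byte 0: (1b ^ 7e) ^ 72 = 65 ^ 72 = 17
byte 1: (0b ^ 20) ^ 65 = 2b ^ 65 = 4e
byte 2: (6a ^ 69) ^ 61 = 03 ^ 61 = 62
byte 3: (72 ^ 1f) ^ 64 = 6d ^ 64 = 09
byte 4: (25 ^ 4b) ^ 79 = 6e ^ 79 = 17
byte 5: (2e ^ 8c) ^ 3f = a2 ^ 3f = 9d
byte 6: (93 ^ 0c) ^ 20 = 9f ^ 20 = bf
byte 7: (17 ^ d8) ^ 33 = cf ^ 33 = fc
byte 8: (1f ^ 97) ^ 5f = 88 ^ 5f = d7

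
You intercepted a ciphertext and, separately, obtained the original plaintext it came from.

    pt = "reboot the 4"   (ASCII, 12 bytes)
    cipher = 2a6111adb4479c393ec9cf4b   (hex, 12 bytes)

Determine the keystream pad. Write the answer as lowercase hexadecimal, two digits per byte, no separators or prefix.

Since cipher = pt ⊕ pad, XORing both sides with pt gives pad = pt ⊕ cipher.
114 ⊕  42 =  88
101 ⊕  97 =   4
 98 ⊕  17 = 115
111 ⊕ 173 = 194
111 ⊕ 180 = 219
116 ⊕  71 =  51
 32 ⊕ 156 = 188
116 ⊕  57 =  77
104 ⊕  62 =  86
101 ⊕ 201 = 172
 32 ⊕ 207 = 239
 52 ⊕  75 = 127

580473c2db33bc4d56acef7f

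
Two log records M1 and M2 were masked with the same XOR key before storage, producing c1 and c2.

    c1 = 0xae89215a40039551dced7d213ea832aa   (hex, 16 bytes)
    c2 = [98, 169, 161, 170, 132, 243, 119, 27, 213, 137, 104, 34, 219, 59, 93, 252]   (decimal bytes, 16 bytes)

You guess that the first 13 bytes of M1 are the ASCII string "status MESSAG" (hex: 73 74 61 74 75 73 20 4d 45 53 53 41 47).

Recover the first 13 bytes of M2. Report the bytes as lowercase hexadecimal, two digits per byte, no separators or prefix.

First, c1 ⊕ c2 = (M1 ⊕ K) ⊕ (M2 ⊕ K) = M1 ⊕ M2, so the key drops out. Then M2 = (M1 ⊕ M2) ⊕ M1 over the first 13 bytes.
byte 0: (ae ^ 62) ^ 73 = cc ^ 73 = bf
byte 1: (89 ^ a9) ^ 74 = 20 ^ 74 = 54
byte 2: (21 ^ a1) ^ 61 = 80 ^ 61 = e1
byte 3: (5a ^ aa) ^ 74 = f0 ^ 74 = 84
byte 4: (40 ^ 84) ^ 75 = c4 ^ 75 = b1
byte 5: (03 ^ f3) ^ 73 = f0 ^ 73 = 83
byte 6: (95 ^ 77) ^ 20 = e2 ^ 20 = c2
byte 7: (51 ^ 1b) ^ 4d = 4a ^ 4d = 07
byte 8: (dc ^ d5) ^ 45 = 09 ^ 45 = 4c
byte 9: (ed ^ 89) ^ 53 = 64 ^ 53 = 37
byte 10: (7d ^ 68) ^ 53 = 15 ^ 53 = 46
byte 11: (21 ^ 22) ^ 41 = 03 ^ 41 = 42
byte 12: (3e ^ db) ^ 47 = e5 ^ 47 = a2

bf54e184b183c2074c374642a2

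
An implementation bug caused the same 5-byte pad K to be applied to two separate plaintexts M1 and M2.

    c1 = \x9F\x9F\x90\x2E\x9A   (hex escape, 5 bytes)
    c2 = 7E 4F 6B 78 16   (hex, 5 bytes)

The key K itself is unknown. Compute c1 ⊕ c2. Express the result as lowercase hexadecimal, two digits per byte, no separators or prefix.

e1d0fb568c

c1 ⊕ c2 = (M1 ⊕ K) ⊕ (M2 ⊕ K) = M1 ⊕ M2 — the shared key cancels under XOR.
9f ⊕ 7e = e1
9f ⊕ 4f = d0
90 ⊕ 6b = fb
2e ⊕ 78 = 56
9a ⊕ 16 = 8c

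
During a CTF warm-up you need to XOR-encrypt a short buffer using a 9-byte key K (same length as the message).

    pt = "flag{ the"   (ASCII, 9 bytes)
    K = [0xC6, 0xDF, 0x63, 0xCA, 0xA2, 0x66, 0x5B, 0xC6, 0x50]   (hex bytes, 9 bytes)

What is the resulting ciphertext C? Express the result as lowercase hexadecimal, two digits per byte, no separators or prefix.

01100110 ^ 11000110 = 10100000
01101100 ^ 11011111 = 10110011
01100001 ^ 01100011 = 00000010
01100111 ^ 11001010 = 10101101
01111011 ^ 10100010 = 11011001
00100000 ^ 01100110 = 01000110
01110100 ^ 01011011 = 00101111
01101000 ^ 11000110 = 10101110
01100101 ^ 01010000 = 00110101

a0b302add9462fae35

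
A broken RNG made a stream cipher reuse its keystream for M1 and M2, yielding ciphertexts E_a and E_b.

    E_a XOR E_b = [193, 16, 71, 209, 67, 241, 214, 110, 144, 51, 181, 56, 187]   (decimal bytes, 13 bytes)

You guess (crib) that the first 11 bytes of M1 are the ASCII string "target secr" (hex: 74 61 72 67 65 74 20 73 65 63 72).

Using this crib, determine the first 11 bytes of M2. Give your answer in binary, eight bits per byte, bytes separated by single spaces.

Since E_a ⊕ E_b = M1 ⊕ M2, XORing with the guessed M1 bytes yields the corresponding M2 bytes: M2 = (E_a ⊕ E_b) ⊕ M1.
11000001 ⊕ 01110100 = 10110101
00010000 ⊕ 01100001 = 01110001
01000111 ⊕ 01110010 = 00110101
11010001 ⊕ 01100111 = 10110110
01000011 ⊕ 01100101 = 00100110
11110001 ⊕ 01110100 = 10000101
11010110 ⊕ 00100000 = 11110110
01101110 ⊕ 01110011 = 00011101
10010000 ⊕ 01100101 = 11110101
00110011 ⊕ 01100011 = 01010000
10110101 ⊕ 01110010 = 11000111

10110101 01110001 00110101 10110110 00100110 10000101 11110110 00011101 11110101 01010000 11000111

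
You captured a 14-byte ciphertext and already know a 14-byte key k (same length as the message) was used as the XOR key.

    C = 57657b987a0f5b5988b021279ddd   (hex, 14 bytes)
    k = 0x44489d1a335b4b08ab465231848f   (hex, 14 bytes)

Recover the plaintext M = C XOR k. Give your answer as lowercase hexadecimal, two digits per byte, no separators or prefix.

132de6824954105123f673161952

XOR is its own inverse, so applying the key byte-wise gives the result directly.
 87 ^  68 =  19
101 ^  72 =  45
123 ^ 157 = 230
152 ^  26 = 130
122 ^  51 =  73
 15 ^  91 =  84
 91 ^  75 =  16
 89 ^   8 =  81
136 ^ 171 =  35
176 ^  70 = 246
 33 ^  82 = 115
 39 ^  49 =  22
157 ^ 132 =  25
221 ^ 143 =  82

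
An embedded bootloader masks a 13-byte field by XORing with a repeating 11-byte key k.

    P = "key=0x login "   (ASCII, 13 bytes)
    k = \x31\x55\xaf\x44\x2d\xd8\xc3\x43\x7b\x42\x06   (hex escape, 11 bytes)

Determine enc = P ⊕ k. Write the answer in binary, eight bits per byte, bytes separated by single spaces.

01011010 00110000 11010110 01111001 00011101 10100000 11100011 00101111 00010100 00100101 01101111 01011111 01110101

The 11-byte key repeats, so the effective keystream is 31 55 af 44 2d d8 c3 43 7b 42 06 31 55.
byte 0: 107 XOR  49 =  90
byte 1: 101 XOR  85 =  48
byte 2: 121 XOR 175 = 214
byte 3:  61 XOR  68 = 121
byte 4:  48 XOR  45 =  29
byte 5: 120 XOR 216 = 160
byte 6:  32 XOR 195 = 227
byte 7: 108 XOR  67 =  47
byte 8: 111 XOR 123 =  20
byte 9: 103 XOR  66 =  37
byte 10: 105 XOR   6 = 111
byte 11: 110 XOR  49 =  95
byte 12:  32 XOR  85 = 117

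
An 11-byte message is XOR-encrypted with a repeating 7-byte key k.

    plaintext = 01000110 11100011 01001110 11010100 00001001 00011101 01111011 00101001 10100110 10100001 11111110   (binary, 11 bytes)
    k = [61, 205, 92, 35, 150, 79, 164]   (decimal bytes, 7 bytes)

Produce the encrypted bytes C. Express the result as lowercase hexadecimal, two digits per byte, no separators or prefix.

The 7-byte key repeats, so the effective keystream is 3d cd 5c 23 96 4f a4 3d cd 5c 23.
byte 0: 01000110 ^ 00111101 = 01111011
byte 1: 11100011 ^ 11001101 = 00101110
byte 2: 01001110 ^ 01011100 = 00010010
byte 3: 11010100 ^ 00100011 = 11110111
byte 4: 00001001 ^ 10010110 = 10011111
byte 5: 00011101 ^ 01001111 = 01010010
byte 6: 01111011 ^ 10100100 = 11011111
byte 7: 00101001 ^ 00111101 = 00010100
byte 8: 10100110 ^ 11001101 = 01101011
byte 9: 10100001 ^ 01011100 = 11111101
byte 10: 11111110 ^ 00100011 = 11011101

7b2e12f79f52df146bfddd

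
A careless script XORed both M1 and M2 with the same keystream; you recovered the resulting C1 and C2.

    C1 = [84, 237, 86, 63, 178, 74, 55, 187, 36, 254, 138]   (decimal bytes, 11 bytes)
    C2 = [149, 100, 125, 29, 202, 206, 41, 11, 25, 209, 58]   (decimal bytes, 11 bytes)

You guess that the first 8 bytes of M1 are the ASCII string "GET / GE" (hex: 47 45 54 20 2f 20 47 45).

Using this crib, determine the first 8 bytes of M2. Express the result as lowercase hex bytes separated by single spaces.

First, C1 ⊕ C2 = (M1 ⊕ K) ⊕ (M2 ⊕ K) = M1 ⊕ M2, so the key drops out. Then M2 = (M1 ⊕ M2) ⊕ M1 over the first 8 bytes.
byte 0: (54 ⊕ 95) ⊕ 47 = c1 ⊕ 47 = 86
byte 1: (ed ⊕ 64) ⊕ 45 = 89 ⊕ 45 = cc
byte 2: (56 ⊕ 7d) ⊕ 54 = 2b ⊕ 54 = 7f
byte 3: (3f ⊕ 1d) ⊕ 20 = 22 ⊕ 20 = 02
byte 4: (b2 ⊕ ca) ⊕ 2f = 78 ⊕ 2f = 57
byte 5: (4a ⊕ ce) ⊕ 20 = 84 ⊕ 20 = a4
byte 6: (37 ⊕ 29) ⊕ 47 = 1e ⊕ 47 = 59
byte 7: (bb ⊕ 0b) ⊕ 45 = b0 ⊕ 45 = f5

86 cc 7f 02 57 a4 59 f5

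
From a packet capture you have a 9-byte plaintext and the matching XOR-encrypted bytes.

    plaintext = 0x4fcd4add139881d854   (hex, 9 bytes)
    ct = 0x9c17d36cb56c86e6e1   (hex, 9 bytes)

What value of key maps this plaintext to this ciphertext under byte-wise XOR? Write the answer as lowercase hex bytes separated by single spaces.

Since ct = plaintext ⊕ key, XORing both sides with plaintext gives key = plaintext ⊕ ct.
byte 0: 4f ⊕ 9c = d3
byte 1: cd ⊕ 17 = da
byte 2: 4a ⊕ d3 = 99
byte 3: dd ⊕ 6c = b1
byte 4: 13 ⊕ b5 = a6
byte 5: 98 ⊕ 6c = f4
byte 6: 81 ⊕ 86 = 07
byte 7: d8 ⊕ e6 = 3e
byte 8: 54 ⊕ e1 = b5

d3 da 99 b1 a6 f4 07 3e b5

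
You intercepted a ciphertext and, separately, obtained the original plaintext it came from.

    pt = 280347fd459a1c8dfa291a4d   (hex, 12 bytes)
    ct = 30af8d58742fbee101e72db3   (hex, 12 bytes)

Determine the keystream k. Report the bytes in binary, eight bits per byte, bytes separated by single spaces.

Since ct = pt ⊕ k, XORing both sides with pt gives k = pt ⊕ ct.
00101000 xor 00110000 = 00011000
00000011 xor 10101111 = 10101100
01000111 xor 10001101 = 11001010
11111101 xor 01011000 = 10100101
01000101 xor 01110100 = 00110001
10011010 xor 00101111 = 10110101
00011100 xor 10111110 = 10100010
10001101 xor 11100001 = 01101100
11111010 xor 00000001 = 11111011
00101001 xor 11100111 = 11001110
00011010 xor 00101101 = 00110111
01001101 xor 10110011 = 11111110

00011000 10101100 11001010 10100101 00110001 10110101 10100010 01101100 11111011 11001110 00110111 11111110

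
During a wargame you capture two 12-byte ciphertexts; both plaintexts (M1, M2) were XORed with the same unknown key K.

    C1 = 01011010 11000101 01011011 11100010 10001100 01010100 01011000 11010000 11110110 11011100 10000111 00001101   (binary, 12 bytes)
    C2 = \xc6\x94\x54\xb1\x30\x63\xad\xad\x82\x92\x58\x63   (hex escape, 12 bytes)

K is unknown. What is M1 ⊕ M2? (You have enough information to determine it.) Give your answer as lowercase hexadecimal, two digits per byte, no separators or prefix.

9c510f53bc37f57d744edf6e

C1 ⊕ C2 = (M1 ⊕ K) ⊕ (M2 ⊕ K) = M1 ⊕ M2 — the shared key cancels under XOR.
5a ^ c6 = 9c
c5 ^ 94 = 51
5b ^ 54 = 0f
e2 ^ b1 = 53
8c ^ 30 = bc
54 ^ 63 = 37
58 ^ ad = f5
d0 ^ ad = 7d
f6 ^ 82 = 74
dc ^ 92 = 4e
87 ^ 58 = df
0d ^ 63 = 6e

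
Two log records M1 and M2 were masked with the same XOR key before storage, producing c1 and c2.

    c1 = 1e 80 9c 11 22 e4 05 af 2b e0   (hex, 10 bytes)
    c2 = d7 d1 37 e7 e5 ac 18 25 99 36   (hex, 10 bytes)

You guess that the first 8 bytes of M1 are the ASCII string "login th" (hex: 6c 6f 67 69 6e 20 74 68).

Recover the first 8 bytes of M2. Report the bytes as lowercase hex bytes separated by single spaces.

a5 3e cc 9f a9 68 69 e2

First, c1 ⊕ c2 = (M1 ⊕ K) ⊕ (M2 ⊕ K) = M1 ⊕ M2, so the key drops out. Then M2 = (M1 ⊕ M2) ⊕ M1 over the first 8 bytes.
byte 0: (1e ⊕ d7) ⊕ 6c = c9 ⊕ 6c = a5
byte 1: (80 ⊕ d1) ⊕ 6f = 51 ⊕ 6f = 3e
byte 2: (9c ⊕ 37) ⊕ 67 = ab ⊕ 67 = cc
byte 3: (11 ⊕ e7) ⊕ 69 = f6 ⊕ 69 = 9f
byte 4: (22 ⊕ e5) ⊕ 6e = c7 ⊕ 6e = a9
byte 5: (e4 ⊕ ac) ⊕ 20 = 48 ⊕ 20 = 68
byte 6: (05 ⊕ 18) ⊕ 74 = 1d ⊕ 74 = 69
byte 7: (af ⊕ 25) ⊕ 68 = 8a ⊕ 68 = e2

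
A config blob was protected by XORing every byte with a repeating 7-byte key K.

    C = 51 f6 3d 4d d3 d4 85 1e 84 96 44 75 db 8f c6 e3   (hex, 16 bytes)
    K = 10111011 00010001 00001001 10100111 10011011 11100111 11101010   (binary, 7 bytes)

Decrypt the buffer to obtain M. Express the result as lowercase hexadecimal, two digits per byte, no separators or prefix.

The 7-byte key repeats, so the effective keystream is bb 11 09 a7 9b e7 ea bb 11 09 a7 9b e7 ea bb 11.
byte 0: 51 ^ bb = ea
byte 1: f6 ^ 11 = e7
byte 2: 3d ^ 09 = 34
byte 3: 4d ^ a7 = ea
byte 4: d3 ^ 9b = 48
byte 5: d4 ^ e7 = 33
byte 6: 85 ^ ea = 6f
byte 7: 1e ^ bb = a5
byte 8: 84 ^ 11 = 95
byte 9: 96 ^ 09 = 9f
byte 10: 44 ^ a7 = e3
byte 11: 75 ^ 9b = ee
byte 12: db ^ e7 = 3c
byte 13: 8f ^ ea = 65
byte 14: c6 ^ bb = 7d
byte 15: e3 ^ 11 = f2

eae734ea48336fa5959fe3ee3c657df2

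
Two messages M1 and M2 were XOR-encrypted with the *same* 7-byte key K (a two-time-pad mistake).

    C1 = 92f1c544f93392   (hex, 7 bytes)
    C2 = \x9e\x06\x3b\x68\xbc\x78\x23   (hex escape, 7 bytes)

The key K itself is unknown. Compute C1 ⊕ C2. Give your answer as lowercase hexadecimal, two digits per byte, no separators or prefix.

C1 ⊕ C2 = (M1 ⊕ K) ⊕ (M2 ⊕ K) = M1 ⊕ M2 — the shared key cancels under XOR.
92 ^ 9e = 0c
f1 ^ 06 = f7
c5 ^ 3b = fe
44 ^ 68 = 2c
f9 ^ bc = 45
33 ^ 78 = 4b
92 ^ 23 = b1

0cf7fe2c454bb1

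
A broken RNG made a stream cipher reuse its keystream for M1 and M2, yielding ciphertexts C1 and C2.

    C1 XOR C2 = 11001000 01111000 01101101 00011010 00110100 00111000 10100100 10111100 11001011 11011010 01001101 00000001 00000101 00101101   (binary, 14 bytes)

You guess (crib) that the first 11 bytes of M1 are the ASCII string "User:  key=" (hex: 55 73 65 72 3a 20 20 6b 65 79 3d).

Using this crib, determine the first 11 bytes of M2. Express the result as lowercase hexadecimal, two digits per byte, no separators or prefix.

9d0b08680e1884d7aea370

Since C1 ⊕ C2 = M1 ⊕ M2, XORing with the guessed M1 bytes yields the corresponding M2 bytes: M2 = (C1 ⊕ C2) ⊕ M1.
11001000 ⊕ 01010101 = 10011101
01111000 ⊕ 01110011 = 00001011
01101101 ⊕ 01100101 = 00001000
00011010 ⊕ 01110010 = 01101000
00110100 ⊕ 00111010 = 00001110
00111000 ⊕ 00100000 = 00011000
10100100 ⊕ 00100000 = 10000100
10111100 ⊕ 01101011 = 11010111
11001011 ⊕ 01100101 = 10101110
11011010 ⊕ 01111001 = 10100011
01001101 ⊕ 00111101 = 01110000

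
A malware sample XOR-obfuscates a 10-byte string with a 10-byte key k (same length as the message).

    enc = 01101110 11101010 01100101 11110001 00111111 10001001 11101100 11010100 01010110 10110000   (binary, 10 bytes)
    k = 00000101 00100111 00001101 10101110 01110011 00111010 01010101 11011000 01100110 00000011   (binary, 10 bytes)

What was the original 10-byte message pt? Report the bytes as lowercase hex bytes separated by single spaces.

6b cd 68 5f 4c b3 b9 0c 30 b3

XOR is its own inverse, so applying the key byte-wise gives the result directly.
6e ^ 05 = 6b
ea ^ 27 = cd
65 ^ 0d = 68
f1 ^ ae = 5f
3f ^ 73 = 4c
89 ^ 3a = b3
ec ^ 55 = b9
d4 ^ d8 = 0c
56 ^ 66 = 30
b0 ^ 03 = b3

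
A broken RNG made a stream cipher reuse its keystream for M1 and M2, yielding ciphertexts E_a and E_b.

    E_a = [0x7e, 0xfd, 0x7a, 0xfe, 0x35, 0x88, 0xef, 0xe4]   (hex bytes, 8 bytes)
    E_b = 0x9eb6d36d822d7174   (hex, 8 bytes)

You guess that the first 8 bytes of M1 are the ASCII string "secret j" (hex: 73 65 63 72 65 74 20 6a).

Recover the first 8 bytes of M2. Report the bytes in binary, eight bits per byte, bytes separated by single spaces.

First, E_a ⊕ E_b = (M1 ⊕ K) ⊕ (M2 ⊕ K) = M1 ⊕ M2, so the key drops out. Then M2 = (M1 ⊕ M2) ⊕ M1 over the first 8 bytes.
byte 0: (7e xor 9e) xor 73 = e0 xor 73 = 93
byte 1: (fd xor b6) xor 65 = 4b xor 65 = 2e
byte 2: (7a xor d3) xor 63 = a9 xor 63 = ca
byte 3: (fe xor 6d) xor 72 = 93 xor 72 = e1
byte 4: (35 xor 82) xor 65 = b7 xor 65 = d2
byte 5: (88 xor 2d) xor 74 = a5 xor 74 = d1
byte 6: (ef xor 71) xor 20 = 9e xor 20 = be
byte 7: (e4 xor 74) xor 6a = 90 xor 6a = fa

10010011 00101110 11001010 11100001 11010010 11010001 10111110 11111010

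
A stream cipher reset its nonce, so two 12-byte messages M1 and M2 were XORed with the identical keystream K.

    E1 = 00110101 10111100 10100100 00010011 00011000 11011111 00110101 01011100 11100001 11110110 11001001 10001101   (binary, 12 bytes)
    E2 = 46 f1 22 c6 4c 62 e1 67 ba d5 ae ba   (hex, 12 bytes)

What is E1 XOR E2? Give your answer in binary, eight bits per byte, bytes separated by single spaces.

E1 ⊕ E2 = (M1 ⊕ K) ⊕ (M2 ⊕ K) = M1 ⊕ M2 — the shared key cancels under XOR.
35 ⊕ 46 = 73
bc ⊕ f1 = 4d
a4 ⊕ 22 = 86
13 ⊕ c6 = d5
18 ⊕ 4c = 54
df ⊕ 62 = bd
35 ⊕ e1 = d4
5c ⊕ 67 = 3b
e1 ⊕ ba = 5b
f6 ⊕ d5 = 23
c9 ⊕ ae = 67
8d ⊕ ba = 37

01110011 01001101 10000110 11010101 01010100 10111101 11010100 00111011 01011011 00100011 01100111 00110111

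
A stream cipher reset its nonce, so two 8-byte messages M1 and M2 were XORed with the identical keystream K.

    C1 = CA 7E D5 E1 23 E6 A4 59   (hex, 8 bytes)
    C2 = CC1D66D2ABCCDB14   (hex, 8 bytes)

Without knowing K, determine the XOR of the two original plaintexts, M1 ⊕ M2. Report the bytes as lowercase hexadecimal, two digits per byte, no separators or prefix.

C1 ⊕ C2 = (M1 ⊕ K) ⊕ (M2 ⊕ K) = M1 ⊕ M2 — the shared key cancels under XOR.
byte 0: ca ^ cc = 06
byte 1: 7e ^ 1d = 63
byte 2: d5 ^ 66 = b3
byte 3: e1 ^ d2 = 33
byte 4: 23 ^ ab = 88
byte 5: e6 ^ cc = 2a
byte 6: a4 ^ db = 7f
byte 7: 59 ^ 14 = 4d

0663b333882a7f4d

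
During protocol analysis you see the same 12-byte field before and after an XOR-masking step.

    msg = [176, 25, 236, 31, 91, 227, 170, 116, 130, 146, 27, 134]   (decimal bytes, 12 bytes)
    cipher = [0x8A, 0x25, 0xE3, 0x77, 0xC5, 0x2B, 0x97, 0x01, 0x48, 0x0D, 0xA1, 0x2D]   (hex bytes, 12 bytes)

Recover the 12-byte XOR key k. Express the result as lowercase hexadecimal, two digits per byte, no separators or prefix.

3a3c0f689ec83d75ca9fbaab

Since cipher = msg ⊕ k, XORing both sides with msg gives k = msg ⊕ cipher.
b0 ⊕ 8a = 3a
19 ⊕ 25 = 3c
ec ⊕ e3 = 0f
1f ⊕ 77 = 68
5b ⊕ c5 = 9e
e3 ⊕ 2b = c8
aa ⊕ 97 = 3d
74 ⊕ 01 = 75
82 ⊕ 48 = ca
92 ⊕ 0d = 9f
1b ⊕ a1 = ba
86 ⊕ 2d = ab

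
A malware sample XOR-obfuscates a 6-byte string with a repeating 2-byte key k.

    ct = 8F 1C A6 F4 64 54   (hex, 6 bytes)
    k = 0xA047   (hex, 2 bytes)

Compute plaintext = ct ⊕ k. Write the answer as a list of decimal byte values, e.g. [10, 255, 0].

The 2-byte key repeats, so the effective keystream is a0 47 a0 47 a0 47.
byte 0: 8f ^ a0 = 2f
byte 1: 1c ^ 47 = 5b
byte 2: a6 ^ a0 = 06
byte 3: f4 ^ 47 = b3
byte 4: 64 ^ a0 = c4
byte 5: 54 ^ 47 = 13

[47, 91, 6, 179, 196, 19]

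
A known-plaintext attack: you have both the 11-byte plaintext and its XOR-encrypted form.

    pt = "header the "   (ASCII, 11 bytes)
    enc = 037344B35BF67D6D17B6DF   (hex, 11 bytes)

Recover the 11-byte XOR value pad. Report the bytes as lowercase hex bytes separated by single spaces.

Since enc = pt ⊕ pad, XORing both sides with pt gives pad = pt ⊕ enc.
byte 0: 68 XOR 03 = 6b
byte 1: 65 XOR 73 = 16
byte 2: 61 XOR 44 = 25
byte 3: 64 XOR b3 = d7
byte 4: 65 XOR 5b = 3e
byte 5: 72 XOR f6 = 84
byte 6: 20 XOR 7d = 5d
byte 7: 74 XOR 6d = 19
byte 8: 68 XOR 17 = 7f
byte 9: 65 XOR b6 = d3
byte 10: 20 XOR df = ff

6b 16 25 d7 3e 84 5d 19 7f d3 ff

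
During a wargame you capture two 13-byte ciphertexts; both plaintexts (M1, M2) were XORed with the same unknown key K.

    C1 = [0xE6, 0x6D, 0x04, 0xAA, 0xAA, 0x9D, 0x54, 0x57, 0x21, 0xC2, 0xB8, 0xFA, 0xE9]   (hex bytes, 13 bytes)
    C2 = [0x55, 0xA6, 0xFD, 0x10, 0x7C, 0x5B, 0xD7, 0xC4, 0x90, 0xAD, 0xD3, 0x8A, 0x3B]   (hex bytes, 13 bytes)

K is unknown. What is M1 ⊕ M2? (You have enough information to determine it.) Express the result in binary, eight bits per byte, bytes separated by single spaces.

C1 ⊕ C2 = (M1 ⊕ K) ⊕ (M2 ⊕ K) = M1 ⊕ M2 — the shared key cancels under XOR.
e6 XOR 55 = b3
6d XOR a6 = cb
04 XOR fd = f9
aa XOR 10 = ba
aa XOR 7c = d6
9d XOR 5b = c6
54 XOR d7 = 83
57 XOR c4 = 93
21 XOR 90 = b1
c2 XOR ad = 6f
b8 XOR d3 = 6b
fa XOR 8a = 70
e9 XOR 3b = d2

10110011 11001011 11111001 10111010 11010110 11000110 10000011 10010011 10110001 01101111 01101011 01110000 11010010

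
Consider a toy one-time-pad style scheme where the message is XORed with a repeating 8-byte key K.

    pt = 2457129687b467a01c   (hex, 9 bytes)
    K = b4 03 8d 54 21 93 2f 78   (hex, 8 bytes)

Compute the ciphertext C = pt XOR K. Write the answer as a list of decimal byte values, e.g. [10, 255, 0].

The 8-byte key repeats, so the effective keystream is b4 03 8d 54 21 93 2f 78 b4.
byte 0: 24 ⊕ b4 = 90
byte 1: 57 ⊕ 03 = 54
byte 2: 12 ⊕ 8d = 9f
byte 3: 96 ⊕ 54 = c2
byte 4: 87 ⊕ 21 = a6
byte 5: b4 ⊕ 93 = 27
byte 6: 67 ⊕ 2f = 48
byte 7: a0 ⊕ 78 = d8
byte 8: 1c ⊕ b4 = a8

[144, 84, 159, 194, 166, 39, 72, 216, 168]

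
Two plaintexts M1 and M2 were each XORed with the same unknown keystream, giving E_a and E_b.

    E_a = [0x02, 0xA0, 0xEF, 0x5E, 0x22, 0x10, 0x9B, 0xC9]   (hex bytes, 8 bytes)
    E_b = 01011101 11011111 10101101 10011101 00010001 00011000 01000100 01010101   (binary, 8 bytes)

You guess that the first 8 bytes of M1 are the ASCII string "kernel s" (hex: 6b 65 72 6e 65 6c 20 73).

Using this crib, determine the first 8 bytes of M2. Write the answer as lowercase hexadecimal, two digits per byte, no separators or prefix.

341a30ad5664ffef

First, E_a ⊕ E_b = (M1 ⊕ K) ⊕ (M2 ⊕ K) = M1 ⊕ M2, so the key drops out. Then M2 = (M1 ⊕ M2) ⊕ M1 over the first 8 bytes.
byte 0: (02 xor 5d) xor 6b = 5f xor 6b = 34
byte 1: (a0 xor df) xor 65 = 7f xor 65 = 1a
byte 2: (ef xor ad) xor 72 = 42 xor 72 = 30
byte 3: (5e xor 9d) xor 6e = c3 xor 6e = ad
byte 4: (22 xor 11) xor 65 = 33 xor 65 = 56
byte 5: (10 xor 18) xor 6c = 08 xor 6c = 64
byte 6: (9b xor 44) xor 20 = df xor 20 = ff
byte 7: (c9 xor 55) xor 73 = 9c xor 73 = ef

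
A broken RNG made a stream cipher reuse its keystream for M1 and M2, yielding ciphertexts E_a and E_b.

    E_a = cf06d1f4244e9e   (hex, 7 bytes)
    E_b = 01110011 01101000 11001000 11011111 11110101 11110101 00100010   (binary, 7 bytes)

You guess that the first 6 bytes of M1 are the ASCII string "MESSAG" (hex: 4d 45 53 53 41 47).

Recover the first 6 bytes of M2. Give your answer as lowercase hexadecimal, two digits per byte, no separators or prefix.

f12b4a7890fc

First, E_a ⊕ E_b = (M1 ⊕ K) ⊕ (M2 ⊕ K) = M1 ⊕ M2, so the key drops out. Then M2 = (M1 ⊕ M2) ⊕ M1 over the first 6 bytes.
byte 0: (cf ⊕ 73) ⊕ 4d = bc ⊕ 4d = f1
byte 1: (06 ⊕ 68) ⊕ 45 = 6e ⊕ 45 = 2b
byte 2: (d1 ⊕ c8) ⊕ 53 = 19 ⊕ 53 = 4a
byte 3: (f4 ⊕ df) ⊕ 53 = 2b ⊕ 53 = 78
byte 4: (24 ⊕ f5) ⊕ 41 = d1 ⊕ 41 = 90
byte 5: (4e ⊕ f5) ⊕ 47 = bb ⊕ 47 = fc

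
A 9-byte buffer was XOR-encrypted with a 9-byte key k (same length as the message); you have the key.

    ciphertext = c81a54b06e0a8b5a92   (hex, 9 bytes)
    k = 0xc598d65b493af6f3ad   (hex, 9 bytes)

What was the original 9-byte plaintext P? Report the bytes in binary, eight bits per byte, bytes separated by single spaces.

XOR is its own inverse, so applying the key byte-wise gives the result directly.
c8 XOR c5 = 0d
1a XOR 98 = 82
54 XOR d6 = 82
b0 XOR 5b = eb
6e XOR 49 = 27
0a XOR 3a = 30
8b XOR f6 = 7d
5a XOR f3 = a9
92 XOR ad = 3f

00001101 10000010 10000010 11101011 00100111 00110000 01111101 10101001 00111111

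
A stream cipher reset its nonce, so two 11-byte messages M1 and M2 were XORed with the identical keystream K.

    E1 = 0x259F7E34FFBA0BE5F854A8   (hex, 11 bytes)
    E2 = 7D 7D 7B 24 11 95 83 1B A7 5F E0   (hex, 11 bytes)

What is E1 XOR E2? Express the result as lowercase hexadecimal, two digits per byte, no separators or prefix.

58e20510ee2f88fe5f0b48

E1 ⊕ E2 = (M1 ⊕ K) ⊕ (M2 ⊕ K) = M1 ⊕ M2 — the shared key cancels under XOR.
byte 0: 00100101 xor 01111101 = 01011000
byte 1: 10011111 xor 01111101 = 11100010
byte 2: 01111110 xor 01111011 = 00000101
byte 3: 00110100 xor 00100100 = 00010000
byte 4: 11111111 xor 00010001 = 11101110
byte 5: 10111010 xor 10010101 = 00101111
byte 6: 00001011 xor 10000011 = 10001000
byte 7: 11100101 xor 00011011 = 11111110
byte 8: 11111000 xor 10100111 = 01011111
byte 9: 01010100 xor 01011111 = 00001011
byte 10: 10101000 xor 11100000 = 01001000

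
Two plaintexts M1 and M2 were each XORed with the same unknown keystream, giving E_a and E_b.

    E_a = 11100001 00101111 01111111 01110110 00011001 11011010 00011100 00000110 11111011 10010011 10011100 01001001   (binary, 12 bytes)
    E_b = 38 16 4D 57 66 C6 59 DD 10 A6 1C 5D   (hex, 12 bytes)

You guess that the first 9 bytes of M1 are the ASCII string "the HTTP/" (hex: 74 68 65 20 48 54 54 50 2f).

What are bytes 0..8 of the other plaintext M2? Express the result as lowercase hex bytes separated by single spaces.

ad 51 57 01 37 48 11 8b c4

First, E_a ⊕ E_b = (M1 ⊕ K) ⊕ (M2 ⊕ K) = M1 ⊕ M2, so the key drops out. Then M2 = (M1 ⊕ M2) ⊕ M1 over the first 9 bytes.
byte 0: (e1 ^ 38) ^ 74 = d9 ^ 74 = ad
byte 1: (2f ^ 16) ^ 68 = 39 ^ 68 = 51
byte 2: (7f ^ 4d) ^ 65 = 32 ^ 65 = 57
byte 3: (76 ^ 57) ^ 20 = 21 ^ 20 = 01
byte 4: (19 ^ 66) ^ 48 = 7f ^ 48 = 37
byte 5: (da ^ c6) ^ 54 = 1c ^ 54 = 48
byte 6: (1c ^ 59) ^ 54 = 45 ^ 54 = 11
byte 7: (06 ^ dd) ^ 50 = db ^ 50 = 8b
byte 8: (fb ^ 10) ^ 2f = eb ^ 2f = c4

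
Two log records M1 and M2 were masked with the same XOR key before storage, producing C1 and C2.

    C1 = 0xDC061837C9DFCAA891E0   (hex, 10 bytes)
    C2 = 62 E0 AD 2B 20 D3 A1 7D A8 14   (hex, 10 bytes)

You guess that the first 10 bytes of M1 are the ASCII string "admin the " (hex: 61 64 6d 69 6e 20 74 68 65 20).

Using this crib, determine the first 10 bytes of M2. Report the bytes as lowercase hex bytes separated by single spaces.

First, C1 ⊕ C2 = (M1 ⊕ K) ⊕ (M2 ⊕ K) = M1 ⊕ M2, so the key drops out. Then M2 = (M1 ⊕ M2) ⊕ M1 over the first 10 bytes.
byte 0: (dc XOR 62) XOR 61 = be XOR 61 = df
byte 1: (06 XOR e0) XOR 64 = e6 XOR 64 = 82
byte 2: (18 XOR ad) XOR 6d = b5 XOR 6d = d8
byte 3: (37 XOR 2b) XOR 69 = 1c XOR 69 = 75
byte 4: (c9 XOR 20) XOR 6e = e9 XOR 6e = 87
byte 5: (df XOR d3) XOR 20 = 0c XOR 20 = 2c
byte 6: (ca XOR a1) XOR 74 = 6b XOR 74 = 1f
byte 7: (a8 XOR 7d) XOR 68 = d5 XOR 68 = bd
byte 8: (91 XOR a8) XOR 65 = 39 XOR 65 = 5c
byte 9: (e0 XOR 14) XOR 20 = f4 XOR 20 = d4

df 82 d8 75 87 2c 1f bd 5c d4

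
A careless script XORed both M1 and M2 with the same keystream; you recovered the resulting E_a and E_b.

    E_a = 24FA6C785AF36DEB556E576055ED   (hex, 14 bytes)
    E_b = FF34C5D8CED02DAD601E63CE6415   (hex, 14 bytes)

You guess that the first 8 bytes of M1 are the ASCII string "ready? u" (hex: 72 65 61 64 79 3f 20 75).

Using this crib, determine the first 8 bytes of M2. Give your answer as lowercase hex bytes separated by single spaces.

a9 ab c8 c4 ed 1c 60 33

First, E_a ⊕ E_b = (M1 ⊕ K) ⊕ (M2 ⊕ K) = M1 ⊕ M2, so the key drops out. Then M2 = (M1 ⊕ M2) ⊕ M1 over the first 8 bytes.
byte 0: (24 XOR ff) XOR 72 = db XOR 72 = a9
byte 1: (fa XOR 34) XOR 65 = ce XOR 65 = ab
byte 2: (6c XOR c5) XOR 61 = a9 XOR 61 = c8
byte 3: (78 XOR d8) XOR 64 = a0 XOR 64 = c4
byte 4: (5a XOR ce) XOR 79 = 94 XOR 79 = ed
byte 5: (f3 XOR d0) XOR 3f = 23 XOR 3f = 1c
byte 6: (6d XOR 2d) XOR 20 = 40 XOR 20 = 60
byte 7: (eb XOR ad) XOR 75 = 46 XOR 75 = 33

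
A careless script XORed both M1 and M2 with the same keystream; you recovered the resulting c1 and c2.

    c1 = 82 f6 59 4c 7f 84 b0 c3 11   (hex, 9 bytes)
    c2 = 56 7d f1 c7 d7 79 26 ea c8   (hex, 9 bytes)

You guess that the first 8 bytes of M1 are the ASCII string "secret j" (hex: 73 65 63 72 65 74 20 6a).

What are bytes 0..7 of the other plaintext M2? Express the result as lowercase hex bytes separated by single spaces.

First, c1 ⊕ c2 = (M1 ⊕ K) ⊕ (M2 ⊕ K) = M1 ⊕ M2, so the key drops out. Then M2 = (M1 ⊕ M2) ⊕ M1 over the first 8 bytes.
byte 0: (82 ^ 56) ^ 73 = d4 ^ 73 = a7
byte 1: (f6 ^ 7d) ^ 65 = 8b ^ 65 = ee
byte 2: (59 ^ f1) ^ 63 = a8 ^ 63 = cb
byte 3: (4c ^ c7) ^ 72 = 8b ^ 72 = f9
byte 4: (7f ^ d7) ^ 65 = a8 ^ 65 = cd
byte 5: (84 ^ 79) ^ 74 = fd ^ 74 = 89
byte 6: (b0 ^ 26) ^ 20 = 96 ^ 20 = b6
byte 7: (c3 ^ ea) ^ 6a = 29 ^ 6a = 43

a7 ee cb f9 cd 89 b6 43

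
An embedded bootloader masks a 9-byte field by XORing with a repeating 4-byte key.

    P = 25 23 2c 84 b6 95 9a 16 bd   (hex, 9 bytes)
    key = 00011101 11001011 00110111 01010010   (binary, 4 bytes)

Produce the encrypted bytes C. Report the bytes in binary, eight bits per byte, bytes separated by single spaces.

00111000 11101000 00011011 11010110 10101011 01011110 10101101 01000100 10100000

The 4-byte key repeats, so the effective keystream is 1d cb 37 52 1d cb 37 52 1d.
byte 0: 25 ^ 1d = 38
byte 1: 23 ^ cb = e8
byte 2: 2c ^ 37 = 1b
byte 3: 84 ^ 52 = d6
byte 4: b6 ^ 1d = ab
byte 5: 95 ^ cb = 5e
byte 6: 9a ^ 37 = ad
byte 7: 16 ^ 52 = 44
byte 8: bd ^ 1d = a0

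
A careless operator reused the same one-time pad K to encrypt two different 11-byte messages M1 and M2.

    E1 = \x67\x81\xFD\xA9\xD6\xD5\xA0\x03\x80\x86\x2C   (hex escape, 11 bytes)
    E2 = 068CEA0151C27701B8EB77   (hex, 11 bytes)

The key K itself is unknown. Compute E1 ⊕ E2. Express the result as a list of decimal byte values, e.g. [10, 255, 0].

E1 ⊕ E2 = (M1 ⊕ K) ⊕ (M2 ⊕ K) = M1 ⊕ M2 — the shared key cancels under XOR.
67 xor 06 = 61
81 xor 8c = 0d
fd xor ea = 17
a9 xor 01 = a8
d6 xor 51 = 87
d5 xor c2 = 17
a0 xor 77 = d7
03 xor 01 = 02
80 xor b8 = 38
86 xor eb = 6d
2c xor 77 = 5b

[97, 13, 23, 168, 135, 23, 215, 2, 56, 109, 91]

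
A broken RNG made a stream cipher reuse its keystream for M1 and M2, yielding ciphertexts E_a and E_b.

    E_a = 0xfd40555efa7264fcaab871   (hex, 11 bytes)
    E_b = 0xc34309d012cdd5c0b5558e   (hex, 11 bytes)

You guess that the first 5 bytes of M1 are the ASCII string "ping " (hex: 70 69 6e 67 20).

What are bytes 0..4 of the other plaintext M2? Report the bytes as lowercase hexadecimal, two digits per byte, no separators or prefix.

First, E_a ⊕ E_b = (M1 ⊕ K) ⊕ (M2 ⊕ K) = M1 ⊕ M2, so the key drops out. Then M2 = (M1 ⊕ M2) ⊕ M1 over the first 5 bytes.
byte 0: (fd XOR c3) XOR 70 = 3e XOR 70 = 4e
byte 1: (40 XOR 43) XOR 69 = 03 XOR 69 = 6a
byte 2: (55 XOR 09) XOR 6e = 5c XOR 6e = 32
byte 3: (5e XOR d0) XOR 67 = 8e XOR 67 = e9
byte 4: (fa XOR 12) XOR 20 = e8 XOR 20 = c8

4e6a32e9c8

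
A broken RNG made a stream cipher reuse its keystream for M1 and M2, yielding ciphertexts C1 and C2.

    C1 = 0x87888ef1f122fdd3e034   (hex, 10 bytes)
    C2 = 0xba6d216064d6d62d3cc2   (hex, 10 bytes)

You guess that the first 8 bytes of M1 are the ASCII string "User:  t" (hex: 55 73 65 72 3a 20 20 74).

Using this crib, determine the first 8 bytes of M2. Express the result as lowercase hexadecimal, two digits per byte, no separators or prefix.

6896cae3afd40b8a

First, C1 ⊕ C2 = (M1 ⊕ K) ⊕ (M2 ⊕ K) = M1 ⊕ M2, so the key drops out. Then M2 = (M1 ⊕ M2) ⊕ M1 over the first 8 bytes.
byte 0: (87 ^ ba) ^ 55 = 3d ^ 55 = 68
byte 1: (88 ^ 6d) ^ 73 = e5 ^ 73 = 96
byte 2: (8e ^ 21) ^ 65 = af ^ 65 = ca
byte 3: (f1 ^ 60) ^ 72 = 91 ^ 72 = e3
byte 4: (f1 ^ 64) ^ 3a = 95 ^ 3a = af
byte 5: (22 ^ d6) ^ 20 = f4 ^ 20 = d4
byte 6: (fd ^ d6) ^ 20 = 2b ^ 20 = 0b
byte 7: (d3 ^ 2d) ^ 74 = fe ^ 74 = 8a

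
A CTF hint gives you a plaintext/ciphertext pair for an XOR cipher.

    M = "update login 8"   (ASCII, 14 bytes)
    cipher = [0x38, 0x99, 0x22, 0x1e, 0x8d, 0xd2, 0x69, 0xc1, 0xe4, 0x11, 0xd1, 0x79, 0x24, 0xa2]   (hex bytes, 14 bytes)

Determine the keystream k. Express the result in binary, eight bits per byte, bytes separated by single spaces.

Since cipher = M ⊕ k, XORing both sides with M gives k = M ⊕ cipher.
75 ⊕ 38 = 4d
70 ⊕ 99 = e9
64 ⊕ 22 = 46
61 ⊕ 1e = 7f
74 ⊕ 8d = f9
65 ⊕ d2 = b7
20 ⊕ 69 = 49
6c ⊕ c1 = ad
6f ⊕ e4 = 8b
67 ⊕ 11 = 76
69 ⊕ d1 = b8
6e ⊕ 79 = 17
20 ⊕ 24 = 04
38 ⊕ a2 = 9a

01001101 11101001 01000110 01111111 11111001 10110111 01001001 10101101 10001011 01110110 10111000 00010111 00000100 10011010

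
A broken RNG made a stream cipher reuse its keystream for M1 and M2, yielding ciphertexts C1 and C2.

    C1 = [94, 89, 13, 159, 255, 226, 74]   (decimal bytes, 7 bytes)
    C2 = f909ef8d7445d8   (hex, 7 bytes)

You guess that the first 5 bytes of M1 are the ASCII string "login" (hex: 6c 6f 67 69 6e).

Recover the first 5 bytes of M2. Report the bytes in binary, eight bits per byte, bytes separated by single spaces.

11001011 00111111 10000101 01111011 11100101

First, C1 ⊕ C2 = (M1 ⊕ K) ⊕ (M2 ⊕ K) = M1 ⊕ M2, so the key drops out. Then M2 = (M1 ⊕ M2) ⊕ M1 over the first 5 bytes.
byte 0: (5e ^ f9) ^ 6c = a7 ^ 6c = cb
byte 1: (59 ^ 09) ^ 6f = 50 ^ 6f = 3f
byte 2: (0d ^ ef) ^ 67 = e2 ^ 67 = 85
byte 3: (9f ^ 8d) ^ 69 = 12 ^ 69 = 7b
byte 4: (ff ^ 74) ^ 6e = 8b ^ 6e = e5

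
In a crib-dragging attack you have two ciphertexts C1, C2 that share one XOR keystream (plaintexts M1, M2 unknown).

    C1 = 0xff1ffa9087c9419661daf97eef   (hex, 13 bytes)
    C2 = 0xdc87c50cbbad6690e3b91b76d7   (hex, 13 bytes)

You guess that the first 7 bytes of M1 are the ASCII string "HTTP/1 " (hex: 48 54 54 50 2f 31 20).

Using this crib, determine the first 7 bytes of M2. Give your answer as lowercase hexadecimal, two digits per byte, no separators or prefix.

6bcc6bcc135507

First, C1 ⊕ C2 = (M1 ⊕ K) ⊕ (M2 ⊕ K) = M1 ⊕ M2, so the key drops out. Then M2 = (M1 ⊕ M2) ⊕ M1 over the first 7 bytes.
byte 0: (ff ^ dc) ^ 48 = 23 ^ 48 = 6b
byte 1: (1f ^ 87) ^ 54 = 98 ^ 54 = cc
byte 2: (fa ^ c5) ^ 54 = 3f ^ 54 = 6b
byte 3: (90 ^ 0c) ^ 50 = 9c ^ 50 = cc
byte 4: (87 ^ bb) ^ 2f = 3c ^ 2f = 13
byte 5: (c9 ^ ad) ^ 31 = 64 ^ 31 = 55
byte 6: (41 ^ 66) ^ 20 = 27 ^ 20 = 07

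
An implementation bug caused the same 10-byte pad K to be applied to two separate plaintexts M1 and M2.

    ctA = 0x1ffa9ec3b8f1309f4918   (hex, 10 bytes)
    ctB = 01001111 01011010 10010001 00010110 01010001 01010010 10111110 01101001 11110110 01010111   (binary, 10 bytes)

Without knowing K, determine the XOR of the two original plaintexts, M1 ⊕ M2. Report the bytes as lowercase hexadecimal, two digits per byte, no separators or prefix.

ctA ⊕ ctB = (M1 ⊕ K) ⊕ (M2 ⊕ K) = M1 ⊕ M2 — the shared key cancels under XOR.
 31 xor  79 =  80
250 xor  90 = 160
158 xor 145 =  15
195 xor  22 = 213
184 xor  81 = 233
241 xor  82 = 163
 48 xor 190 = 142
159 xor 105 = 246
 73 xor 246 = 191
 24 xor  87 =  79

50a00fd5e9a38ef6bf4f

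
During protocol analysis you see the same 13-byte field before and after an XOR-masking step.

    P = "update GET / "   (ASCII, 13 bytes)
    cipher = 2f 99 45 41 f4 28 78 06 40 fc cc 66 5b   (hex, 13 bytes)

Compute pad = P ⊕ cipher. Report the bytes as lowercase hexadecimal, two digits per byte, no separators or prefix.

5ae92120804d584105a8ec497b

Since cipher = P ⊕ pad, XORing both sides with P gives pad = P ⊕ cipher.
75 ^ 2f = 5a
70 ^ 99 = e9
64 ^ 45 = 21
61 ^ 41 = 20
74 ^ f4 = 80
65 ^ 28 = 4d
20 ^ 78 = 58
47 ^ 06 = 41
45 ^ 40 = 05
54 ^ fc = a8
20 ^ cc = ec
2f ^ 66 = 49
20 ^ 5b = 7b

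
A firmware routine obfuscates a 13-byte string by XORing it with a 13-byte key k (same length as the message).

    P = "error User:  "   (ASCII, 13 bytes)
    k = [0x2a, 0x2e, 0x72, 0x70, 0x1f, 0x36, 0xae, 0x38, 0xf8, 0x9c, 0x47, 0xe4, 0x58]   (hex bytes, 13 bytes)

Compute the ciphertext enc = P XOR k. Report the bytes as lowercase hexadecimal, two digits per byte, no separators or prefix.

4f5c001f6d16fb4b9dee7dc478

65 ⊕ 2a = 4f
72 ⊕ 2e = 5c
72 ⊕ 72 = 00
6f ⊕ 70 = 1f
72 ⊕ 1f = 6d
20 ⊕ 36 = 16
55 ⊕ ae = fb
73 ⊕ 38 = 4b
65 ⊕ f8 = 9d
72 ⊕ 9c = ee
3a ⊕ 47 = 7d
20 ⊕ e4 = c4
20 ⊕ 58 = 78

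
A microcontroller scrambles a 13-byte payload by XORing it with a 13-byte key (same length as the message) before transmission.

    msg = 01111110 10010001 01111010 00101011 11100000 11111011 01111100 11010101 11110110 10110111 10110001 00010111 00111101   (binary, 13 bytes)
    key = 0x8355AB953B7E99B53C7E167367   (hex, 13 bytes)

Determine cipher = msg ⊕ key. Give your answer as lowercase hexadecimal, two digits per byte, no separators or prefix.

fdc4d1bedb85e560cac9a7645a

XOR is its own inverse, so applying the key byte-wise gives the result directly.
01111110 ^ 10000011 = 11111101
10010001 ^ 01010101 = 11000100
01111010 ^ 10101011 = 11010001
00101011 ^ 10010101 = 10111110
11100000 ^ 00111011 = 11011011
11111011 ^ 01111110 = 10000101
01111100 ^ 10011001 = 11100101
11010101 ^ 10110101 = 01100000
11110110 ^ 00111100 = 11001010
10110111 ^ 01111110 = 11001001
10110001 ^ 00010110 = 10100111
00010111 ^ 01110011 = 01100100
00111101 ^ 01100111 = 01011010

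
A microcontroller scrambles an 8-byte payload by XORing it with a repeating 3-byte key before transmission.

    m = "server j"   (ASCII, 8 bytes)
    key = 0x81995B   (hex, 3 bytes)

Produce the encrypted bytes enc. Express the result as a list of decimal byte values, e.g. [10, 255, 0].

The 3-byte key repeats, so the effective keystream is 81 99 5b 81 99 5b 81 99.
byte 0: 115 ⊕ 129 = 242
byte 1: 101 ⊕ 153 = 252
byte 2: 114 ⊕  91 =  41
byte 3: 118 ⊕ 129 = 247
byte 4: 101 ⊕ 153 = 252
byte 5: 114 ⊕  91 =  41
byte 6:  32 ⊕ 129 = 161
byte 7: 106 ⊕ 153 = 243

[242, 252, 41, 247, 252, 41, 161, 243]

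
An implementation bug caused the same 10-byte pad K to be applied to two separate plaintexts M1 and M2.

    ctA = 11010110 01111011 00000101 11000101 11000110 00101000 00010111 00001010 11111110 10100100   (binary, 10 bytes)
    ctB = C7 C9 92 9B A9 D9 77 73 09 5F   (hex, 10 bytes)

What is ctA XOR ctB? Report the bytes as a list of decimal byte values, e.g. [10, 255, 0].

[17, 178, 151, 94, 111, 241, 96, 121, 247, 251]

ctA ⊕ ctB = (M1 ⊕ K) ⊕ (M2 ⊕ K) = M1 ⊕ M2 — the shared key cancels under XOR.
byte 0: 214 ^ 199 =  17
byte 1: 123 ^ 201 = 178
byte 2:   5 ^ 146 = 151
byte 3: 197 ^ 155 =  94
byte 4: 198 ^ 169 = 111
byte 5:  40 ^ 217 = 241
byte 6:  23 ^ 119 =  96
byte 7:  10 ^ 115 = 121
byte 8: 254 ^   9 = 247
byte 9: 164 ^  95 = 251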